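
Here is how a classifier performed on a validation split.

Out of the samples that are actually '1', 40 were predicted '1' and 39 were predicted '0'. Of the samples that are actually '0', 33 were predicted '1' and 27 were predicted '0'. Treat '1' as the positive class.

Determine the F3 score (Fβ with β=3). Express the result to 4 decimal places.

Fβ = (1+β²)·TP / ((1+β²)·TP + β²·FN + FP), with β²=9
= 10·40 / (10·40 + 9·39 + 33) = 0.5102

0.5102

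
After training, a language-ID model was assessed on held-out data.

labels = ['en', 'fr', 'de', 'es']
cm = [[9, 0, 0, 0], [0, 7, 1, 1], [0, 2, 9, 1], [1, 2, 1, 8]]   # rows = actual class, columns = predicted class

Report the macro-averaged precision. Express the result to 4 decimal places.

Per-class precision (TP/(TP+FP)):
  en: TP=9, FP=0+0+1=1 → 9/10 = 0.90000
  fr: TP=7, FP=0+2+2=4 → 7/11 = 0.63636
  de: TP=9, FP=0+1+1=2 → 9/11 = 0.81818
  es: TP=8, FP=0+1+1=2 → 8/10 = 0.80000
Macro-precision = mean = (0.90000 + 0.63636 + 0.81818 + 0.80000) / 4 = 0.7886

0.7886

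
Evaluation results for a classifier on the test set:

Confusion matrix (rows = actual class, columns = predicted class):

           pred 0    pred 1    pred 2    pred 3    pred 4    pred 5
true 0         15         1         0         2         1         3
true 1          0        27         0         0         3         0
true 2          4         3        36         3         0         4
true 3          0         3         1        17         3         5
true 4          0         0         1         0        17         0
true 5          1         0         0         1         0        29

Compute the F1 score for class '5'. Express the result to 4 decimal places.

Treat '5' as positive and all other classes as negative.
F1 score = 2·TP/(2·TP+FP+FN).
5: TP=29, FP=3+0+4+5+0=12, FN=1+0+0+1+0=2 → 58/72 = 0.80556

0.8056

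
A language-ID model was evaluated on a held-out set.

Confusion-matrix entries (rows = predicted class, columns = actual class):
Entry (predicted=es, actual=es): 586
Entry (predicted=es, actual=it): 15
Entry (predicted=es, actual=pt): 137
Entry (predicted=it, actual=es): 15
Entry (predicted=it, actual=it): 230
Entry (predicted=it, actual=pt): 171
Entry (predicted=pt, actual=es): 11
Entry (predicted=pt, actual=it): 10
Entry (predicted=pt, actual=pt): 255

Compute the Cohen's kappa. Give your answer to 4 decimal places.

0.6145

Observed agreement pₒ = trace/N = 1071/1430 = 0.74895
Expected agreement pₑ = Σ (rowᵢ·colᵢ)/N² = (612·738 + 255·416 + 563·276)/1430² = 0.34873
κ = (pₒ − pₑ)/(1 − pₑ) = (0.74895 − 0.34873)/(1 − 0.34873) = 0.6145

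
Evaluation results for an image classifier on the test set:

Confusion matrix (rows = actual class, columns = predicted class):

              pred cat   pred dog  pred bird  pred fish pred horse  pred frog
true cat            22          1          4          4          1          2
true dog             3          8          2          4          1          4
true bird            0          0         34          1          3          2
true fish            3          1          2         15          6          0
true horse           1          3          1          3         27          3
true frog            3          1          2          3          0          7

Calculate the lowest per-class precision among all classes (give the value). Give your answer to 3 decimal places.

0.389

Per-class precision (TP/(TP+FP)):
  cat: TP=22, FP=3+0+3+1+3=10 → 22/32 = 0.6875
  dog: TP=8, FP=1+0+1+3+1=6 → 8/14 = 0.5714
  bird: TP=34, FP=4+2+2+1+2=11 → 34/45 = 0.7556
  fish: TP=15, FP=4+4+1+3+3=15 → 15/30 = 0.5000
  horse: TP=27, FP=1+1+3+6+0=11 → 27/38 = 0.7105
  frog: TP=7, FP=2+4+2+0+3=11 → 7/18 = 0.3889
Lowest is class 'frog' with precision = 0.389.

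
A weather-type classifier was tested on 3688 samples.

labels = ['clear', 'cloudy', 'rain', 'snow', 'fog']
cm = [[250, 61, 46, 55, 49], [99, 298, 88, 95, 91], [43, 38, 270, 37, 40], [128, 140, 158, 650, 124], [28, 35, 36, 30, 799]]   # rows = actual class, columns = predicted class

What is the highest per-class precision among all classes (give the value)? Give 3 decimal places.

Per-class precision (TP/(TP+FP)):
  clear: TP=250, FP=99+43+128+28=298 → 250/548 = 0.4562
  cloudy: TP=298, FP=61+38+140+35=274 → 298/572 = 0.5210
  rain: TP=270, FP=46+88+158+36=328 → 270/598 = 0.4515
  snow: TP=650, FP=55+95+37+30=217 → 650/867 = 0.7497
  fog: TP=799, FP=49+91+40+124=304 → 799/1103 = 0.7244
Highest is class 'snow' with precision = 0.750.

0.750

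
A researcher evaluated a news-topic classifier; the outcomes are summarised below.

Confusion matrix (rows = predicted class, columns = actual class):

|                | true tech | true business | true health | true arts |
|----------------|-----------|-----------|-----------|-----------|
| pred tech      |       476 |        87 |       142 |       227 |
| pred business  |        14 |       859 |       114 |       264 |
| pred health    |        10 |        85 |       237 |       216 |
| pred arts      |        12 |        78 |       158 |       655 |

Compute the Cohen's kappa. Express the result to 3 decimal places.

0.476

Observed agreement pₒ = trace/N = 2227/3634 = 0.6128
Expected agreement pₑ = Σ (rowᵢ·colᵢ)/N² = (512·932 + 1109·1251 + 651·548 + 1362·903)/3634² = 0.2613
κ = (pₒ − pₑ)/(1 − pₑ) = (0.6128 − 0.2613)/(1 − 0.2613) = 0.476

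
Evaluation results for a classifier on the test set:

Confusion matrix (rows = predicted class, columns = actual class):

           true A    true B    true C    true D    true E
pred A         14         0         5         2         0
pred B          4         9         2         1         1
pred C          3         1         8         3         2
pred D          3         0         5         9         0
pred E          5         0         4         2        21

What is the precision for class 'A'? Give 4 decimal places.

Treat 'A' as positive and all other classes as negative.
precision = TP/(TP+FP).
A: TP=14, FP=0+5+2+0=7 → 14/21 = 0.66667

0.6667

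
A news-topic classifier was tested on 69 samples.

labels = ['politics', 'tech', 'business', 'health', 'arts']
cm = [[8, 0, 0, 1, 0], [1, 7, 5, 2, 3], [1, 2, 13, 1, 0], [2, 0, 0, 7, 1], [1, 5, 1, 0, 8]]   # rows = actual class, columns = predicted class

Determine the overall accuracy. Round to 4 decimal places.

Accuracy = trace / total = (8+7+13+7+8=43) / 69 = 43/69 = 0.6232

0.6232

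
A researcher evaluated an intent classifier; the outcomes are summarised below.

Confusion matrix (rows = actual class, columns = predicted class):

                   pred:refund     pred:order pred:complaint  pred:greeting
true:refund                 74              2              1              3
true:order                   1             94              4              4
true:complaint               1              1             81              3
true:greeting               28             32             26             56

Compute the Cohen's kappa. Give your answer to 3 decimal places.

Observed agreement pₒ = trace/N = 305/411 = 0.7421
Expected agreement pₑ = Σ (rowᵢ·colᵢ)/N² = (80·104 + 103·129 + 86·112 + 142·66)/411² = 0.2404
κ = (pₒ − pₑ)/(1 − pₑ) = (0.7421 − 0.2404)/(1 − 0.2404) = 0.660

0.660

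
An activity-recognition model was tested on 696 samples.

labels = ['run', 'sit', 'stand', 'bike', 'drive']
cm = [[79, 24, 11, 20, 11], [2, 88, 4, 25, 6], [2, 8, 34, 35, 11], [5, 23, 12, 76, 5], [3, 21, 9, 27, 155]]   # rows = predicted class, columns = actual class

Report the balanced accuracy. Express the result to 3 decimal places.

Balanced accuracy = mean of per-class recall.
  run: recall = 79/91 = 0.8681
  sit: recall = 88/164 = 0.5366
  stand: recall = 34/70 = 0.4857
  bike: recall = 76/183 = 0.4153
  drive: recall = 155/188 = 0.8245
Mean = (0.8681 + 0.5366 + 0.4857 + 0.4153 + 0.8245) / 5 = 0.626

0.626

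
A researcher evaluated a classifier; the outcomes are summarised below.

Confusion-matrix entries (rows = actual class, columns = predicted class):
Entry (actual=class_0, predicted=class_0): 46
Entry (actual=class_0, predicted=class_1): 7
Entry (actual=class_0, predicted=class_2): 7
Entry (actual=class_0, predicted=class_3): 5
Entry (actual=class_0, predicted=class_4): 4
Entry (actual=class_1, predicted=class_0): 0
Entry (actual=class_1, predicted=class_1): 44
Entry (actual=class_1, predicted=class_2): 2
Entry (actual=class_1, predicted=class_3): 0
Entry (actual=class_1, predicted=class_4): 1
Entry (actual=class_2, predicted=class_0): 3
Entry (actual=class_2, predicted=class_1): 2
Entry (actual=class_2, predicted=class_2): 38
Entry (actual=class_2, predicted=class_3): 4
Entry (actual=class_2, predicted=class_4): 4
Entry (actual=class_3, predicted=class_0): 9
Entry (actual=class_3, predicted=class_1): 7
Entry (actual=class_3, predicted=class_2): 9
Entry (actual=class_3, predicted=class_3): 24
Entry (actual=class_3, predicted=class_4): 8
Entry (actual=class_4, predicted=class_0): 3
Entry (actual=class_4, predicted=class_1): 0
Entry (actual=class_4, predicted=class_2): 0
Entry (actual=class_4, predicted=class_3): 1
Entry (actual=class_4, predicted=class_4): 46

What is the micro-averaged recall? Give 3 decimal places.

Micro-averaging pools counts across classes: ΣTP=198, ΣFP=76, ΣFN=76.
Micro-recall = TP/(TP+FN) on pooled counts = 0.723 (equals overall accuracy in single-label multiclass).

0.723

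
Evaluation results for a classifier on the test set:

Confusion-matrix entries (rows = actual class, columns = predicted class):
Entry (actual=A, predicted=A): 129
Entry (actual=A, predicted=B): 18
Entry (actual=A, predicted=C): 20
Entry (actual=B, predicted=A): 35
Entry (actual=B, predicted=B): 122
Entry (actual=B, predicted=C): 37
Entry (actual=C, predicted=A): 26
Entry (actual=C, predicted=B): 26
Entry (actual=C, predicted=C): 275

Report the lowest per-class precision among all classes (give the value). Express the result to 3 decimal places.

Per-class precision (TP/(TP+FP)):
  A: TP=129, FP=35+26=61 → 129/190 = 0.6789
  B: TP=122, FP=18+26=44 → 122/166 = 0.7349
  C: TP=275, FP=20+37=57 → 275/332 = 0.8283
Lowest is class 'A' with precision = 0.679.

0.679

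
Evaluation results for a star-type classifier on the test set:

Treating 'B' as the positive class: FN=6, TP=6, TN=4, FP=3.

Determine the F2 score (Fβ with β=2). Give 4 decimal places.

0.5263

Fβ = (1+β²)·TP / ((1+β²)·TP + β²·FN + FP), with β²=4
= 5·6 / (5·6 + 4·6 + 3) = 0.5263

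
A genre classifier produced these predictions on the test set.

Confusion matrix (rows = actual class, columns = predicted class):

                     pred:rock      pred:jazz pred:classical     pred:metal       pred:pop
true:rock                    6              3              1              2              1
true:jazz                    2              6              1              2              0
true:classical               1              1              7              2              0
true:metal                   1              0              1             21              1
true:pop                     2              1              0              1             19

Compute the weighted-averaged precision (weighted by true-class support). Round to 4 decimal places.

0.7196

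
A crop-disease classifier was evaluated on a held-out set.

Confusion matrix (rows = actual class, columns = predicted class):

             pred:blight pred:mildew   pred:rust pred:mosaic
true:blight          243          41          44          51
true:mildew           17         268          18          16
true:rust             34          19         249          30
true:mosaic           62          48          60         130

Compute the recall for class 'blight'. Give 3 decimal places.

0.641

recall = TP/(TP+FN).
blight: TP=243, FN=41+44+51=136 → 243/379 = 0.6412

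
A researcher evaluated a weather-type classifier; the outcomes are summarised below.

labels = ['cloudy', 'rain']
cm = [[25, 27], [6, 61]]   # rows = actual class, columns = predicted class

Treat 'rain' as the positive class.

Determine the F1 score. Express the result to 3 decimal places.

0.787

Precision = TP/(TP+FP) = 61/88 = 0.6932
Recall = TP/(TP+FN) = 61/67 = 0.9104
F1 = 2·TP/(2·TP+FP+FN) = 122/155 = 0.787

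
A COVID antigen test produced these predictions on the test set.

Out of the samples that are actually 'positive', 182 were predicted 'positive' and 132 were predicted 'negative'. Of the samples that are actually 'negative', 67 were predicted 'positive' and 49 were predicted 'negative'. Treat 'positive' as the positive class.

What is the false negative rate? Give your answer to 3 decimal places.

0.420

FNR = FN/(FN+TP) = 132/(132+182) = 0.420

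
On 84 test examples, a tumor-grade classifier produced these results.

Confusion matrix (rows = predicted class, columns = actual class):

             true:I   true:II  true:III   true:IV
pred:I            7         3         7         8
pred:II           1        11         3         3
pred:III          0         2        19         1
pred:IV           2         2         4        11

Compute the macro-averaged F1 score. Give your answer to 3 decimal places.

0.556

Per-class F1 score (2·TP/(2·TP+FP+FN)):
  I: TP=7, FP=3+7+8=18, FN=1+0+2=3 → 14/35 = 0.4000
  II: TP=11, FP=1+3+3=7, FN=3+2+2=7 → 22/36 = 0.6111
  III: TP=19, FP=0+2+1=3, FN=7+3+4=14 → 38/55 = 0.6909
  IV: TP=11, FP=2+2+4=8, FN=8+3+1=12 → 22/42 = 0.5238
Macro-F1 score = mean = (0.4000 + 0.6111 + 0.6909 + 0.5238) / 4 = 0.556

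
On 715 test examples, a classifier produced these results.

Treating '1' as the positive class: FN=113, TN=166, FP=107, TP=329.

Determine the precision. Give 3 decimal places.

Precision = TP/(TP+FP) = 329/(329+107) = 329/436 = 0.755

0.755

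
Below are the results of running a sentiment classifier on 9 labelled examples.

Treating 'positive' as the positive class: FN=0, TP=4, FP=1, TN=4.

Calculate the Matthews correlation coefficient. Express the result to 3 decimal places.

0.800

MCC = (TP·TN − FP·FN) / √((TP+FP)(TP+FN)(TN+FP)(TN+FN))
Numerator = 4·4 − 1·0 = 16
Denominator = √(5·4·5·4) = √400 = 20.0000
MCC = 16 / 20.0000 = 0.800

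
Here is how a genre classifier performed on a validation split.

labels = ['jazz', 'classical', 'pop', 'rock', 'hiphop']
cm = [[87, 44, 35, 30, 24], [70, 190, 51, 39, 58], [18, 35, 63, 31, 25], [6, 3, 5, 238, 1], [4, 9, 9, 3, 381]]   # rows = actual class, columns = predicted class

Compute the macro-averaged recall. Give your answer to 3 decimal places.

0.621

Per-class recall (TP/(TP+FN)):
  jazz: TP=87, FN=44+35+30+24=133 → 87/220 = 0.3955
  classical: TP=190, FN=70+51+39+58=218 → 190/408 = 0.4657
  pop: TP=63, FN=18+35+31+25=109 → 63/172 = 0.3663
  rock: TP=238, FN=6+3+5+1=15 → 238/253 = 0.9407
  hiphop: TP=381, FN=4+9+9+3=25 → 381/406 = 0.9384
Macro-recall = mean = (0.3955 + 0.4657 + 0.3663 + 0.9407 + 0.9384) / 5 = 0.621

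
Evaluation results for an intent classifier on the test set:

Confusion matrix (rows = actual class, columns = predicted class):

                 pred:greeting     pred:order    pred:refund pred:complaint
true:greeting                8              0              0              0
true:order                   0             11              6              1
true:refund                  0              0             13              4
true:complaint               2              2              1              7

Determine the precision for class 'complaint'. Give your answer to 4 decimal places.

One-vs-rest for 'complaint': TP = diagonal; FP = other classes predicted 'complaint'; FN = 'complaint' predicted as other.
precision = TP/(TP+FP).
complaint: TP=7, FP=0+1+4=5 → 7/12 = 0.58333

0.5833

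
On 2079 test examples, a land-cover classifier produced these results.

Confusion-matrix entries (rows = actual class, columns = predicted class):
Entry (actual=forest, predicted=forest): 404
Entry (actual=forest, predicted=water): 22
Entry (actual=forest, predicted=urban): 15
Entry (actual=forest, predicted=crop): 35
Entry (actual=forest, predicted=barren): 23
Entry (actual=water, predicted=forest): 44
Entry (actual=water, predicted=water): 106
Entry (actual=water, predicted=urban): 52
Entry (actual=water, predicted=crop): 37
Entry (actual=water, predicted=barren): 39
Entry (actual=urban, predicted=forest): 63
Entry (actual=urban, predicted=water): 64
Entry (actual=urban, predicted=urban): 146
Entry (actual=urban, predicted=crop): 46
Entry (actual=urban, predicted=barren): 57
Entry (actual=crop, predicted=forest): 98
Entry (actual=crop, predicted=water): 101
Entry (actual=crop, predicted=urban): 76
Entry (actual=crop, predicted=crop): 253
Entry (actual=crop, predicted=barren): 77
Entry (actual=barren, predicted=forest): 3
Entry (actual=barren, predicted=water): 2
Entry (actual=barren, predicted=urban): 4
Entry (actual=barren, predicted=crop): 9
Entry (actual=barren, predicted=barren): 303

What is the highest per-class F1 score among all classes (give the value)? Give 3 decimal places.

Per-class F1 score (2·TP/(2·TP+FP+FN)):
  forest: TP=404, FP=44+63+98+3=208, FN=22+15+35+23=95 → 808/1111 = 0.7273
  water: TP=106, FP=22+64+101+2=189, FN=44+52+37+39=172 → 212/573 = 0.3700
  urban: TP=146, FP=15+52+76+4=147, FN=63+64+46+57=230 → 292/669 = 0.4365
  crop: TP=253, FP=35+37+46+9=127, FN=98+101+76+77=352 → 506/985 = 0.5137
  barren: TP=303, FP=23+39+57+77=196, FN=3+2+4+9=18 → 606/820 = 0.7390
Highest is class 'barren' with F1 score = 0.739.

0.739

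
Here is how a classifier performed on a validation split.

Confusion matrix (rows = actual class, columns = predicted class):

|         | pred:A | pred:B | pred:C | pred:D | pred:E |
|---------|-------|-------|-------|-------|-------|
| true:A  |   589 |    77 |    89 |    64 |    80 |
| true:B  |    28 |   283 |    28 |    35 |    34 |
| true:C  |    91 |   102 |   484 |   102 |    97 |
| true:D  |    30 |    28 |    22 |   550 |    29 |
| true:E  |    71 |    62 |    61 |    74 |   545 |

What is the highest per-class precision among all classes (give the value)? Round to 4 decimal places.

0.7281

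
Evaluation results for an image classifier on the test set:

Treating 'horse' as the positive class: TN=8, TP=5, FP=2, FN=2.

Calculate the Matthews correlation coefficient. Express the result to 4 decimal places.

MCC = (TP·TN − FP·FN) / √((TP+FP)(TP+FN)(TN+FP)(TN+FN))
Numerator = 5·8 − 2·2 = 36
Denominator = √(7·7·10·10) = √4900 = 70.0000
MCC = 36 / 70.0000 = 0.5143

0.5143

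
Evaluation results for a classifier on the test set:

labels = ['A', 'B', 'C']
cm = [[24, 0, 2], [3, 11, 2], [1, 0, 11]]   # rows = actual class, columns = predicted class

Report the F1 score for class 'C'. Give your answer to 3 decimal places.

Treat 'C' as positive and all other classes as negative.
F1 score = 2·TP/(2·TP+FP+FN).
C: TP=11, FP=2+2=4, FN=1+0=1 → 22/27 = 0.8148

0.815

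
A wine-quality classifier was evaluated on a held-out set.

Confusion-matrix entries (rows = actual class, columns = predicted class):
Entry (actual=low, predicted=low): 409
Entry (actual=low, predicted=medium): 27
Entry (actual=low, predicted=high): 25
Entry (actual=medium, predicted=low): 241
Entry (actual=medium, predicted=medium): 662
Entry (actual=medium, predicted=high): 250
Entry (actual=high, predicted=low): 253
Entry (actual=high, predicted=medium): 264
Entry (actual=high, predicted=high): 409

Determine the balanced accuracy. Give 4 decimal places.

Balanced accuracy = mean of per-class recall.
  low: recall = 409/461 = 0.88720
  medium: recall = 662/1153 = 0.57415
  high: recall = 409/926 = 0.44168
Mean = (0.88720 + 0.57415 + 0.44168) / 3 = 0.6343

0.6343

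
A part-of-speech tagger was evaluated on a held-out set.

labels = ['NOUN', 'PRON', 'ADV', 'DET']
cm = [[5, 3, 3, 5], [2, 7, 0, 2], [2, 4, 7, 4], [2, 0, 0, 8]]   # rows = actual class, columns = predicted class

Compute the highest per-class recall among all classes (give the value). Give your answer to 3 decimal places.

0.800

Per-class recall (TP/(TP+FN)):
  NOUN: TP=5, FN=3+3+5=11 → 5/16 = 0.3125
  PRON: TP=7, FN=2+0+2=4 → 7/11 = 0.6364
  ADV: TP=7, FN=2+4+4=10 → 7/17 = 0.4118
  DET: TP=8, FN=2+0+0=2 → 8/10 = 0.8000
Highest is class 'DET' with recall = 0.800.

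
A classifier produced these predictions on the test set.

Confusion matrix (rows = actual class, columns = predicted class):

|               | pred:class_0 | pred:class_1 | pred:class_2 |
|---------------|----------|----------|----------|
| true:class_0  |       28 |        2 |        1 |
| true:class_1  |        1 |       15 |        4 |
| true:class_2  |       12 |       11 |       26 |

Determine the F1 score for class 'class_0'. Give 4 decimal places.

0.7778

One-vs-rest for 'class_0': TP = diagonal; FP = other classes predicted 'class_0'; FN = 'class_0' predicted as other.
F1 score = 2·TP/(2·TP+FP+FN).
class_0: TP=28, FP=1+12=13, FN=2+1=3 → 56/72 = 0.77778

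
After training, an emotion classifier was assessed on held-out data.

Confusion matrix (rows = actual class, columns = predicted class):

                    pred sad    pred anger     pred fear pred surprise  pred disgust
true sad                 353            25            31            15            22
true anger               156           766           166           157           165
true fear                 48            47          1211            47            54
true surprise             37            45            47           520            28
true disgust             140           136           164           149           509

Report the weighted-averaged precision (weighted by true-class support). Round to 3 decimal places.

0.683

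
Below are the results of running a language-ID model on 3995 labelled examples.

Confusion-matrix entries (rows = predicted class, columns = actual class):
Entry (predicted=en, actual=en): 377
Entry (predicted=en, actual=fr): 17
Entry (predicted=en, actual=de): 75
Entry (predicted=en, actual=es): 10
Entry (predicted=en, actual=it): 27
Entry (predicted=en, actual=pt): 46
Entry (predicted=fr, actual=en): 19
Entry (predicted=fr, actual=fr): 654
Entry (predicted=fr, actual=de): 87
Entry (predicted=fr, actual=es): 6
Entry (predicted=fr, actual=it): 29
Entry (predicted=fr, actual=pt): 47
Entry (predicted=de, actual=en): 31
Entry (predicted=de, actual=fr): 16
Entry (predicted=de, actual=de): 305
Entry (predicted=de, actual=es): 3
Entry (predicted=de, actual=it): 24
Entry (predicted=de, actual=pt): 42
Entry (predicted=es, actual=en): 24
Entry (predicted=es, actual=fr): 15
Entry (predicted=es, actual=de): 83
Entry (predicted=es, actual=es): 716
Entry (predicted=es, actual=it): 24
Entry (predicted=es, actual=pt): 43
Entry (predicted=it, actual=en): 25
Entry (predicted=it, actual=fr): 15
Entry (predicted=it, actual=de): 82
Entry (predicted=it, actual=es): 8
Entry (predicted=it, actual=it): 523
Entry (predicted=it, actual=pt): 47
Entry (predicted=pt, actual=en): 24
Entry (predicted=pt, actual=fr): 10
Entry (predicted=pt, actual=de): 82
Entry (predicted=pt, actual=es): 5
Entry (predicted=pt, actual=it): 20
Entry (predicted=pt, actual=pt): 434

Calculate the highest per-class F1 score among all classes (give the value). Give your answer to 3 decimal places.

0.866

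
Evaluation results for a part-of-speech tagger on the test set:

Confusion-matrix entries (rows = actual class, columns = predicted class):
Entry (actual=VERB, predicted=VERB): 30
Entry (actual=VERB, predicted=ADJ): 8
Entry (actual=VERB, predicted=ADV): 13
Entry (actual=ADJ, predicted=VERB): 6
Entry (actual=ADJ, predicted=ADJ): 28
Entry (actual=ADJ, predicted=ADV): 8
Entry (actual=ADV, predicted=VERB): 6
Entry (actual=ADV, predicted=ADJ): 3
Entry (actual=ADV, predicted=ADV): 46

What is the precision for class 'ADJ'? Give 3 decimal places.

0.718

Treat 'ADJ' as positive and all other classes as negative.
precision = TP/(TP+FP).
ADJ: TP=28, FP=8+3=11 → 28/39 = 0.7179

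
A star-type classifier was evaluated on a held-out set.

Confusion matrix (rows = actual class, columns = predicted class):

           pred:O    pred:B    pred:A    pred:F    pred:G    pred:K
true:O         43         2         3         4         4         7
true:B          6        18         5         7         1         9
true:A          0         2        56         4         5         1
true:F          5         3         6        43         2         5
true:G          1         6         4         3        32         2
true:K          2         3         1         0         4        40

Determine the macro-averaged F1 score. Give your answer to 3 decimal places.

0.668

Per-class F1 score (2·TP/(2·TP+FP+FN)):
  O: TP=43, FP=6+0+5+1+2=14, FN=2+3+4+4+7=20 → 86/120 = 0.7167
  B: TP=18, FP=2+2+3+6+3=16, FN=6+5+7+1+9=28 → 36/80 = 0.4500
  A: TP=56, FP=3+5+6+4+1=19, FN=0+2+4+5+1=12 → 112/143 = 0.7832
  F: TP=43, FP=4+7+4+3+0=18, FN=5+3+6+2+5=21 → 86/125 = 0.6880
  G: TP=32, FP=4+1+5+2+4=16, FN=1+6+4+3+2=16 → 64/96 = 0.6667
  K: TP=40, FP=7+9+1+5+2=24, FN=2+3+1+0+4=10 → 80/114 = 0.7018
Macro-F1 score = mean = (0.7167 + 0.4500 + 0.7832 + 0.6880 + 0.6667 + 0.7018) / 6 = 0.668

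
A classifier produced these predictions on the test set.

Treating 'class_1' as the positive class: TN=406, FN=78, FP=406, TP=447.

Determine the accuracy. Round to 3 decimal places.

0.638

Accuracy = (TP+TN)/N = (447+406)/1337 = 0.638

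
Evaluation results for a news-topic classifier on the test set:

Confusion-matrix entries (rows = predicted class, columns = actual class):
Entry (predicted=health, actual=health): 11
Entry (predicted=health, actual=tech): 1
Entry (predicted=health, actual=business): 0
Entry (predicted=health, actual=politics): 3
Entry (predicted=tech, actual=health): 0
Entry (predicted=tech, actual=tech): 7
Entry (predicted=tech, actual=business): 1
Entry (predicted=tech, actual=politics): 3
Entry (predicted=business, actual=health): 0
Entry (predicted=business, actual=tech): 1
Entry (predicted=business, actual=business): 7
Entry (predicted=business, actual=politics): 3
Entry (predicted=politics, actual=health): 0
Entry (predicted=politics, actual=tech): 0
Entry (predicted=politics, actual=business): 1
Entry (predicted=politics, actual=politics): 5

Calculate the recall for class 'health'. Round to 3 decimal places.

recall = TP/(TP+FN).
health: TP=11, FN=0+0+0=0 → 11/11 = 1.0000

1.000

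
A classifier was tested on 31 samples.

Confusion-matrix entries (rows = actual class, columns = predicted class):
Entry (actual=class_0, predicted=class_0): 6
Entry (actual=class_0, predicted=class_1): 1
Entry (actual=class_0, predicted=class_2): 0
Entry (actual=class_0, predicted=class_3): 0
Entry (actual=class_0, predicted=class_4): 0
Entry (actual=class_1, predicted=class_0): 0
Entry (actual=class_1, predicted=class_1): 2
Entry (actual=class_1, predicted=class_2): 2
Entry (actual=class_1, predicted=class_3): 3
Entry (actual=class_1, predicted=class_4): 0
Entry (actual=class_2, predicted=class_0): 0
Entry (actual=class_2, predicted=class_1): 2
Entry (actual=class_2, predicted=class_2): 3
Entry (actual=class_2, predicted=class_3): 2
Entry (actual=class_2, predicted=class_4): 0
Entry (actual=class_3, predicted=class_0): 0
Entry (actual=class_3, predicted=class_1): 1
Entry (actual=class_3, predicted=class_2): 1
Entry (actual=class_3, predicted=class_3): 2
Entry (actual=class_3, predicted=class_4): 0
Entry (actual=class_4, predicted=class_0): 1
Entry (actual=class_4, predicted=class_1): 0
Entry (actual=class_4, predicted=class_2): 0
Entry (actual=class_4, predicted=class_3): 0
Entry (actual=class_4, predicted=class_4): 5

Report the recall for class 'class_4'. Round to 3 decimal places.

0.833

Take TP from the diagonal, FP from the rest of the 'class_4' prediction marginal, FN from the rest of the 'class_4' actual marginal.
recall = TP/(TP+FN).
class_4: TP=5, FN=1+0+0+0=1 → 5/6 = 0.8333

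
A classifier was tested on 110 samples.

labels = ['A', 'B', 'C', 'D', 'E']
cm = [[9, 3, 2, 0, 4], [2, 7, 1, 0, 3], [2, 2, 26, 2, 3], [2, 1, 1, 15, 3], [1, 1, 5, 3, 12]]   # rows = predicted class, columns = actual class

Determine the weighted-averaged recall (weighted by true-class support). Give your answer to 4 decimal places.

0.6273

Per-class recall (TP/(TP+FN)):
  A: TP=9, FN=2+2+2+1=7 → 9/16 = 0.56250
  B: TP=7, FN=3+2+1+1=7 → 7/14 = 0.50000
  C: TP=26, FN=2+1+1+5=9 → 26/35 = 0.74286
  D: TP=15, FN=0+0+2+3=5 → 15/20 = 0.75000
  E: TP=12, FN=4+3+3+3=13 → 12/25 = 0.48000
Weighted-recall = Σ (supportᵢ/N)·recallᵢ with N=110: (16/110)·0.56250 + (14/110)·0.50000 + (35/110)·0.74286 + (20/110)·0.75000 + (25/110)·0.48000 = 0.6273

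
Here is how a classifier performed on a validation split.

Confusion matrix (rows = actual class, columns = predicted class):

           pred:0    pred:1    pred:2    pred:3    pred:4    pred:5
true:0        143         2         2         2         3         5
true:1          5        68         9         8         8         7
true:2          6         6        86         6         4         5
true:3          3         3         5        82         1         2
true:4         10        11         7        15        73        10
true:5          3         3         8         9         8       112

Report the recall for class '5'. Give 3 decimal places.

recall = TP/(TP+FN).
5: TP=112, FN=3+3+8+9+8=31 → 112/143 = 0.7832

0.783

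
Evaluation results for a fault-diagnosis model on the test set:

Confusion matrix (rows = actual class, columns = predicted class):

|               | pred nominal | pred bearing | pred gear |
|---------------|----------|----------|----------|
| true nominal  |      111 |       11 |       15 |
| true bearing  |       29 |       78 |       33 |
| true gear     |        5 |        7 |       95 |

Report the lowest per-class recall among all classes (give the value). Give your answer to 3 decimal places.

0.557

Per-class recall (TP/(TP+FN)):
  nominal: TP=111, FN=11+15=26 → 111/137 = 0.8102
  bearing: TP=78, FN=29+33=62 → 78/140 = 0.5571
  gear: TP=95, FN=5+7=12 → 95/107 = 0.8879
Lowest is class 'bearing' with recall = 0.557.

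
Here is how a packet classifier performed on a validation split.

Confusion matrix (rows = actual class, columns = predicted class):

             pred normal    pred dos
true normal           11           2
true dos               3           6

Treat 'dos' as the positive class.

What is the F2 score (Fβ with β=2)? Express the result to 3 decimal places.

Fβ = (1+β²)·TP / ((1+β²)·TP + β²·FN + FP), with β²=4
= 5·6 / (5·6 + 4·3 + 2) = 0.682

0.682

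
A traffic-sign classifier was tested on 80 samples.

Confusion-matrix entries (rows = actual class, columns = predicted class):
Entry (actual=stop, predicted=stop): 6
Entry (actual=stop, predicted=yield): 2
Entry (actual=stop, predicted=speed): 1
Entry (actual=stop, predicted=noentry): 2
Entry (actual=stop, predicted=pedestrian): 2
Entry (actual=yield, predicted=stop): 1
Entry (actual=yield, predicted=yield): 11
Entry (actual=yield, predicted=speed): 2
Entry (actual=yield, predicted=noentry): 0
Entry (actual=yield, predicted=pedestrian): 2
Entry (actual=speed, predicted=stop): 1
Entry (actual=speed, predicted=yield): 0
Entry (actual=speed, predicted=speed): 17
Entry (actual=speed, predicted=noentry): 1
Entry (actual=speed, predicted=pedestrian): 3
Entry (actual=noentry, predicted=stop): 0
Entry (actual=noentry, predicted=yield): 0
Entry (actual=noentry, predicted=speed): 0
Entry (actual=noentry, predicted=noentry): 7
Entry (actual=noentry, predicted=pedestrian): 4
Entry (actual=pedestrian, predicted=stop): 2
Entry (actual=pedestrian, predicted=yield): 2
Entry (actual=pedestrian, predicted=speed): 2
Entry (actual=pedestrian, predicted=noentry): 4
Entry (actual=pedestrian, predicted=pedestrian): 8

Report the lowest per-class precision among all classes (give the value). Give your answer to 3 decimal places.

0.421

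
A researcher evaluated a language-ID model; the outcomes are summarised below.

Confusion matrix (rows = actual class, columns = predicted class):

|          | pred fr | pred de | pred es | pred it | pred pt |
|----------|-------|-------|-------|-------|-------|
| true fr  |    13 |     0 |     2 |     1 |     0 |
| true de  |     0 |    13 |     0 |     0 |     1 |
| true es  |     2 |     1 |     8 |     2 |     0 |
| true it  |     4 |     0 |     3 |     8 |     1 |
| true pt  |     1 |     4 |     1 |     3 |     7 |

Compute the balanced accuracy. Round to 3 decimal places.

Balanced accuracy = mean of per-class recall.
  fr: recall = 13/16 = 0.8125
  de: recall = 13/14 = 0.9286
  es: recall = 8/13 = 0.6154
  it: recall = 8/16 = 0.5000
  pt: recall = 7/16 = 0.4375
Mean = (0.8125 + 0.9286 + 0.6154 + 0.5000 + 0.4375) / 5 = 0.659

0.659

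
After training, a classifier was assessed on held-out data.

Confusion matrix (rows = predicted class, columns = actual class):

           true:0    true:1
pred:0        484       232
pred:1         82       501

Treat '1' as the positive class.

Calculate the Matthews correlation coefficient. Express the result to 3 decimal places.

MCC = (TP·TN − FP·FN) / √((TP+FP)(TP+FN)(TN+FP)(TN+FN))
Numerator = 501·484 − 82·232 = 223460
Denominator = √(583·733·566·716) = √173181693784 = 416151.0468
MCC = 223460 / 416151.0468 = 0.537

0.537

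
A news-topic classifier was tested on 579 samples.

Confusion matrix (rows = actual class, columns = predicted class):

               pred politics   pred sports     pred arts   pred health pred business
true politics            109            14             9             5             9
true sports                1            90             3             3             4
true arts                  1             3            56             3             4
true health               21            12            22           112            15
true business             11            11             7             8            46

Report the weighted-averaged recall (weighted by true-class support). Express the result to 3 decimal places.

0.713

Per-class recall (TP/(TP+FN)):
  politics: TP=109, FN=14+9+5+9=37 → 109/146 = 0.7466
  sports: TP=90, FN=1+3+3+4=11 → 90/101 = 0.8911
  arts: TP=56, FN=1+3+3+4=11 → 56/67 = 0.8358
  health: TP=112, FN=21+12+22+15=70 → 112/182 = 0.6154
  business: TP=46, FN=11+11+7+8=37 → 46/83 = 0.5542
Weighted-recall = Σ (supportᵢ/N)·recallᵢ with N=579: (146/579)·0.7466 + (101/579)·0.8911 + (67/579)·0.8358 + (182/579)·0.6154 + (83/579)·0.5542 = 0.713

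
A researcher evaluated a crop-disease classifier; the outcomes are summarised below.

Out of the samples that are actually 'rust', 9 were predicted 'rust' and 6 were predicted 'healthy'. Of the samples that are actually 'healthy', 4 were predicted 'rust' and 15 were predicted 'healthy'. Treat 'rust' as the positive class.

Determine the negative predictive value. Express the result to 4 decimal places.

NPV = TN/(TN+FN) = 15/(15+6) = 0.7143

0.7143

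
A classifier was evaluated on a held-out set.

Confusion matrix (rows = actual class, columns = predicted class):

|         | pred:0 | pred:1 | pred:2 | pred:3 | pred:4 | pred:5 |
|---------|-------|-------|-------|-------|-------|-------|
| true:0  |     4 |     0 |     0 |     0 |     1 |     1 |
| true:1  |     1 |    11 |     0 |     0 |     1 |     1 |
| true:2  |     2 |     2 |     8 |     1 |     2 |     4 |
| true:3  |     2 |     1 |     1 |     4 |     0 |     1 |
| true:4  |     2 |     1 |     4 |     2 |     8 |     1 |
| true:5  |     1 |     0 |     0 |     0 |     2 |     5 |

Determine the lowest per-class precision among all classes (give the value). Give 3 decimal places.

Per-class precision (TP/(TP+FP)):
  0: TP=4, FP=1+2+2+2+1=8 → 4/12 = 0.3333
  1: TP=11, FP=0+2+1+1+0=4 → 11/15 = 0.7333
  2: TP=8, FP=0+0+1+4+0=5 → 8/13 = 0.6154
  3: TP=4, FP=0+0+1+2+0=3 → 4/7 = 0.5714
  4: TP=8, FP=1+1+2+0+2=6 → 8/14 = 0.5714
  5: TP=5, FP=1+1+4+1+1=8 → 5/13 = 0.3846
Lowest is class '0' with precision = 0.333.

0.333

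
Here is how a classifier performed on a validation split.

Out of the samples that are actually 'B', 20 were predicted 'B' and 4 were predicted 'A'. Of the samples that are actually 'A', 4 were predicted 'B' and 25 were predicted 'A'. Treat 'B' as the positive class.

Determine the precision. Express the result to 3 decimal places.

0.833

Precision = TP/(TP+FP) = 20/(20+4) = 20/24 = 0.833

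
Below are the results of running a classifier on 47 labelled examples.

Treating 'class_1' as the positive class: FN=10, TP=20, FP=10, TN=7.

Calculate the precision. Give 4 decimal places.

Precision = TP/(TP+FP) = 20/(20+10) = 20/30 = 0.6667

0.6667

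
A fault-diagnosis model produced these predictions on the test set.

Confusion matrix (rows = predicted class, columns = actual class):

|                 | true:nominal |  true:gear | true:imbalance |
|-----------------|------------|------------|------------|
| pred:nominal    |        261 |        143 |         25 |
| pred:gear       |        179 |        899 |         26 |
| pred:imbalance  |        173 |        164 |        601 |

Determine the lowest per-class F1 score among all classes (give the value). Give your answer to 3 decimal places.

0.501

Per-class F1 score (2·TP/(2·TP+FP+FN)):
  nominal: TP=261, FP=143+25=168, FN=179+173=352 → 522/1042 = 0.5010
  gear: TP=899, FP=179+26=205, FN=143+164=307 → 1798/2310 = 0.7784
  imbalance: TP=601, FP=173+164=337, FN=25+26=51 → 1202/1590 = 0.7560
Lowest is class 'nominal' with F1 score = 0.501.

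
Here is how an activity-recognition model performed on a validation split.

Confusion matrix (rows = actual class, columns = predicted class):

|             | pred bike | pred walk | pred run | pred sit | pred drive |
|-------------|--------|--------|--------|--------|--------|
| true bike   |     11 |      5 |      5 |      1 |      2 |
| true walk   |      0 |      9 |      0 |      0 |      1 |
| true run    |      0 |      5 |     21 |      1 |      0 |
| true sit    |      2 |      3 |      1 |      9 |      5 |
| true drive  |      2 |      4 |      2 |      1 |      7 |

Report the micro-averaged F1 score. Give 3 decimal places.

0.588

Micro-averaging pools counts across classes: ΣTP=57, ΣFP=40, ΣFN=40.
Micro-F1 score = 2·TP/(2·TP+FP+FN) on pooled counts = 0.588 (equals overall accuracy in single-label multiclass).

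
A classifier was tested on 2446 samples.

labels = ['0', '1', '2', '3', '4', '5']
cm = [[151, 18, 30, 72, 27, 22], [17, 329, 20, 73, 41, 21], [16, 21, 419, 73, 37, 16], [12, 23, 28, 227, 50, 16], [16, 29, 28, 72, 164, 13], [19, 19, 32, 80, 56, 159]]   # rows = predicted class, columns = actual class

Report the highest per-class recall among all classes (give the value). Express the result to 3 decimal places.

0.752

Per-class recall (TP/(TP+FN)):
  0: TP=151, FN=17+16+12+16+19=80 → 151/231 = 0.6537
  1: TP=329, FN=18+21+23+29+19=110 → 329/439 = 0.7494
  2: TP=419, FN=30+20+28+28+32=138 → 419/557 = 0.7522
  3: TP=227, FN=72+73+73+72+80=370 → 227/597 = 0.3802
  4: TP=164, FN=27+41+37+50+56=211 → 164/375 = 0.4373
  5: TP=159, FN=22+21+16+16+13=88 → 159/247 = 0.6437
Highest is class '2' with recall = 0.752.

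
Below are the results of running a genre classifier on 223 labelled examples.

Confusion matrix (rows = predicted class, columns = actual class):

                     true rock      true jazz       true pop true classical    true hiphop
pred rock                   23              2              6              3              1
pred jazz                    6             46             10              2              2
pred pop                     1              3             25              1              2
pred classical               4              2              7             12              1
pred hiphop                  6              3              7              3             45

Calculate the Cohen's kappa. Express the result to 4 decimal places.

Observed agreement pₒ = trace/N = 151/223 = 0.67713
Expected agreement pₑ = Σ (rowᵢ·colᵢ)/N² = (40·35 + 56·66 + 55·32 + 21·26 + 51·64)/223² = 0.21448
κ = (pₒ − pₑ)/(1 − pₑ) = (0.67713 − 0.21448)/(1 − 0.21448) = 0.5890

0.5890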